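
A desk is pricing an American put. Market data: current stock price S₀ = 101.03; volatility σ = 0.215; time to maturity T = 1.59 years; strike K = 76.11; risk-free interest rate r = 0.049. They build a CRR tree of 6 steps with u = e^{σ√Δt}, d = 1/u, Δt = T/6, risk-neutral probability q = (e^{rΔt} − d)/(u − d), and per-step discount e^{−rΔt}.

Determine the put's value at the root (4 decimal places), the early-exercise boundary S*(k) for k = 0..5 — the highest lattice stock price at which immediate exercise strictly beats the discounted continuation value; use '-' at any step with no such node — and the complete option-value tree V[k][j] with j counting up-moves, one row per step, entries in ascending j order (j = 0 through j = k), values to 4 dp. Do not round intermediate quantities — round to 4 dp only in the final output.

price = 1.0131
boundary = - - - - 64.8908 58.0920
tree:
1.0131
1.9200 0.2379
3.5671 0.5141 0.0000
6.4503 1.1112 0.0000 0.0000
11.2192 2.4016 0.0000 0.0000 0.0000
18.0180 5.1908 0.0000 0.0000 0.0000 0.0000
24.1045 11.2192 0.0000 0.0000 0.0000 0.0000 0.0000

params: Δt=0.26500 u=1.11704 d=0.89523 q=0.53128 e^(-rΔt)=0.98710
t_6 payoffs: 24.1045 11.2192 0.0000 0.0000 0.0000 0.0000 0.0000
t_5: node(5,0) S=58.0920 payoff=18.0180 vs cont=17.0361 → 18.0180 [stop]  node(5,1) S=72.4853 payoff=3.6247 vs cont=5.1908 → 5.1908 [wait]  node(5,2) S=90.4448 payoff=0.0000 vs cont=0.0000 → 0.0000 [wait]  node(5,3) S=112.8541 payoff=0.0000 vs cont=0.0000 → 0.0000 [wait]  node(5,4) S=140.8156 payoff=0.0000 vs cont=0.0000 → 0.0000 [wait]  node(5,5) S=175.7052 payoff=0.0000 vs cont=0.0000 → 0.0000 [wait]  ⇒ S*(5)=58.0920
t_4: node(4,0) S=64.8908 payoff=11.2192 vs cont=11.0586 → 11.2192 [stop]  node(4,1) S=80.9686 payoff=0.0000 vs cont=2.4016 → 2.4016 [wait]  node(4,2) S=101.0300 payoff=0.0000 vs cont=0.0000 → 0.0000 [wait]  node(4,3) S=126.0620 payoff=0.0000 vs cont=0.0000 → 0.0000 [wait]  node(4,4) S=157.2960 payoff=0.0000 vs cont=0.0000 → 0.0000 [wait]  ⇒ S*(4)=64.8908
t_3: node(3,0) S=72.4853 payoff=3.6247 vs cont=6.4503 → 6.4503 [wait]  node(3,1) S=90.4448 payoff=0.0000 vs cont=1.1112 → 1.1112 [wait]  node(3,2) S=112.8541 payoff=0.0000 vs cont=0.0000 → 0.0000 [wait]  node(3,3) S=140.8156 payoff=0.0000 vs cont=0.0000 → 0.0000 [wait]  ⇒ S*(3)=-
t_2: node(2,0) S=80.9686 payoff=0.0000 vs cont=3.5671 → 3.5671 [wait]  node(2,1) S=101.0300 payoff=0.0000 vs cont=0.5141 → 0.5141 [wait]  node(2,2) S=126.0620 payoff=0.0000 vs cont=0.0000 → 0.0000 [wait]  ⇒ S*(2)=-
t_1: node(1,0) S=90.4448 payoff=0.0000 vs cont=1.9200 → 1.9200 [wait]  node(1,1) S=112.8541 payoff=0.0000 vs cont=0.2379 → 0.2379 [wait]  ⇒ S*(1)=-
t_0: node(0,0) S=101.0300 payoff=0.0000 vs cont=1.0131 → 1.0131 [wait]  ⇒ S*(0)=-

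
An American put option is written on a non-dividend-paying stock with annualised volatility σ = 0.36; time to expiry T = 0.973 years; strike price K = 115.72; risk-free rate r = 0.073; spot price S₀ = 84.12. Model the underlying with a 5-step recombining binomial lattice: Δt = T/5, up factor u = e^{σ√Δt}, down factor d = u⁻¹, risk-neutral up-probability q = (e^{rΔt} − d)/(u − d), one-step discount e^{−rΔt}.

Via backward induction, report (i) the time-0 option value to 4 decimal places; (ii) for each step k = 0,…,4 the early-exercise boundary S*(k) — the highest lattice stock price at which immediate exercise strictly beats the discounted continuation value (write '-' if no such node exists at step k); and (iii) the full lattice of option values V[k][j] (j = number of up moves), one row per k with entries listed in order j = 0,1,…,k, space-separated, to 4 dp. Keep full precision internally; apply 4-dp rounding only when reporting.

params: Δt=0.19460 u=1.17211 d=0.85316 q=0.50524 e^(-rΔt)=0.98589
t_5 payoffs: 77.6966 63.4816 43.9522 17.1218 0.0000 0.0000
t_4: node(4,0) S=44.5677 payoff=71.1523 vs cont=69.5200 → 71.1523 [stop]  node(4,1) S=61.2294 payoff=54.4906 vs cont=52.8583 → 54.4906 [stop]  node(4,2) S=84.1200 payoff=31.6000 vs cont=29.9677 → 31.6000 [stop]  node(4,3) S=115.5683 payoff=0.1517 vs cont=8.3517 → 8.3517 [wait]  node(4,4) S=158.7735 payoff=0.0000 vs cont=0.0000 → 0.0000 [wait]  ⇒ S*(4)=84.1200
t_3: node(3,0) S=52.2384 payoff=63.4816 vs cont=61.8493 → 63.4816 [stop]  node(3,1) S=71.7678 payoff=43.9522 vs cont=42.3199 → 43.9522 [stop]  node(3,2) S=98.5982 payoff=17.1218 vs cont=19.5741 → 19.5741 [wait]  node(3,3) S=135.4591 payoff=0.0000 vs cont=4.0738 → 4.0738 [wait]  ⇒ S*(3)=71.7678
t_2: node(2,0) S=61.2294 payoff=54.4906 vs cont=52.8583 → 54.4906 [stop]  node(2,1) S=84.1200 payoff=31.6000 vs cont=31.1892 → 31.6000 [stop]  node(2,2) S=115.5683 payoff=0.1517 vs cont=11.5771 → 11.5771 [wait]  ⇒ S*(2)=84.1200
t_1: node(1,0) S=71.7678 payoff=43.9522 vs cont=42.3199 → 43.9522 [stop]  node(1,1) S=98.5982 payoff=17.1218 vs cont=21.1807 → 21.1807 [wait]  ⇒ S*(1)=71.7678
t_0: node(0,0) S=84.1200 payoff=31.6000 vs cont=31.9895 → 31.9895 [wait]  ⇒ S*(0)=-

price = 31.9895
boundary = - 71.7678 84.1200 71.7678 84.1200
tree:
31.9895
43.9522 21.1807
54.4906 31.6000 11.5771
63.4816 43.9522 19.5741 4.0738
71.1523 54.4906 31.6000 8.3517 0.0000
77.6966 63.4816 43.9522 17.1218 0.0000 0.0000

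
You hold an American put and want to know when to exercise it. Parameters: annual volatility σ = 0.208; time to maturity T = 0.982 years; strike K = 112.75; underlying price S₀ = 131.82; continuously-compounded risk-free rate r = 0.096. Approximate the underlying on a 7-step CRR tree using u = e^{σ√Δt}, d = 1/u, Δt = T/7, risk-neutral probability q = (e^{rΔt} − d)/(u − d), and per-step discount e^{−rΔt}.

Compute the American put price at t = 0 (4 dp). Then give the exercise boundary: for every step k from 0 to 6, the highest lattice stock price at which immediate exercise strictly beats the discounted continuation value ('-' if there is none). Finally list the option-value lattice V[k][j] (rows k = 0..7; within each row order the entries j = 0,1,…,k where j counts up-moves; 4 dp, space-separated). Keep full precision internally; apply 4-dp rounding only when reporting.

Δt=0.14029, u=1.08102, d=0.92505, q=0.56746, disc=e^(-rΔt)=0.98662
k=7 terminal: V=max(K-S,0) → 36.3413 23.4583 8.4032 0.0000 0.0000 0.0000 0.0000 0.0000
k=6: j=0 S=82.5994 intr=30.1506 cont=28.6423 V=30.1506[EX]; j=1 S=96.5262 intr=16.2238 cont=14.7156 V=16.2238[EX]; j=2 S=112.8011 intr=0.0000 cont=3.5861 V=3.5861[hold]; j=3 S=131.8200 intr=0.0000 cont=0.0000 V=0.0000[hold]; j=4 S=154.0457 intr=0.0000 cont=0.0000 V=0.0000[hold]; j=5 S=180.0187 intr=0.0000 cont=0.0000 V=0.0000[hold]; j=6 S=210.3710 intr=0.0000 cont=0.0000 V=0.0000[hold]  S*(6)=96.5262
k=5: j=0 S=89.2917 intr=23.4583 cont=21.9501 V=23.4583[EX]; j=1 S=104.3468 intr=8.4032 cont=8.9313 V=8.9313[hold]; j=2 S=121.9403 intr=0.0000 cont=1.5304 V=1.5304[hold]; j=3 S=142.5002 intr=0.0000 cont=0.0000 V=0.0000[hold]; j=4 S=166.5266 intr=0.0000 cont=0.0000 V=0.0000[hold]; j=5 S=194.6040 intr=0.0000 cont=0.0000 V=0.0000[hold]  S*(5)=89.2917
k=4: j=0 S=96.5262 intr=16.2238 cont=15.0112 V=16.2238[EX]; j=1 S=112.8011 intr=0.0000 cont=4.6682 V=4.6682[hold]; j=2 S=131.8200 intr=0.0000 cont=0.6531 V=0.6531[hold]; j=3 S=154.0457 intr=0.0000 cont=0.0000 V=0.0000[hold]; j=4 S=180.0187 intr=0.0000 cont=0.0000 V=0.0000[hold]  S*(4)=96.5262
k=3: j=0 S=104.3468 intr=8.4032 cont=9.5371 V=9.5371[hold]; j=1 S=121.9403 intr=0.0000 cont=2.3578 V=2.3578[hold]; j=2 S=142.5002 intr=0.0000 cont=0.2787 V=0.2787[hold]; j=3 S=166.5266 intr=0.0000 cont=0.0000 V=0.0000[hold]  S*(3)=-
k=2: j=0 S=112.8011 intr=0.0000 cont=5.3900 V=5.3900[hold]; j=1 S=131.8200 intr=0.0000 cont=1.1622 V=1.1622[hold]; j=2 S=154.0457 intr=0.0000 cont=0.1189 V=0.1189[hold]  S*(2)=-
k=1: j=0 S=121.9403 intr=0.0000 cont=2.9509 V=2.9509[hold]; j=1 S=142.5002 intr=0.0000 cont=0.5626 V=0.5626[hold]  S*(1)=-
k=0: j=0 S=131.8200 intr=0.0000 cont=1.5743 V=1.5743[hold]  S*(0)=-

price = 1.5743
boundary = - - - - 96.5262 89.2917 96.5262
tree:
1.5743
2.9509 0.5626
5.3900 1.1622 0.1189
9.5371 2.3578 0.2787 0.0000
16.2238 4.6682 0.6531 0.0000 0.0000
23.4583 8.9313 1.5304 0.0000 0.0000 0.0000
30.1506 16.2238 3.5861 0.0000 0.0000 0.0000 0.0000
36.3413 23.4583 8.4032 0.0000 0.0000 0.0000 0.0000 0.0000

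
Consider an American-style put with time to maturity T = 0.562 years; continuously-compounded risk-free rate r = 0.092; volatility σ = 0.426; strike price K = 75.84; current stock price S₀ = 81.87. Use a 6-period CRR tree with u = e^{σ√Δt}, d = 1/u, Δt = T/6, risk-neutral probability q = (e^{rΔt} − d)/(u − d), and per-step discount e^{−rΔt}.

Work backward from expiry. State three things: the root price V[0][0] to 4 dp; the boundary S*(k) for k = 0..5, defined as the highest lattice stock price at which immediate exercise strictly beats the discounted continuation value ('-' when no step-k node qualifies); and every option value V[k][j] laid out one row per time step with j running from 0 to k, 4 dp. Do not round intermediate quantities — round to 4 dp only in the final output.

price = 6.0182
boundary = - - - 55.3679 48.6000 55.3679
tree:
6.0182
9.3942 2.7536
14.1692 4.7922 0.7672
20.4721 8.1251 1.5494 0.0000
27.2400 13.2730 3.1290 0.0000 0.0000
33.1807 20.4721 6.3191 0.0000 0.0000 0.0000
38.3952 27.2400 12.7616 0.0000 0.0000 0.0000 0.0000

Δt=0.09367, u=1.13926, d=0.87776, q=0.50055, disc=e^(-rΔt)=0.99142
k=6 terminal: V=max(K-S,0) → 38.3952 27.2400 12.7616 0.0000 0.0000 0.0000 0.0000
k=5: j=0 S=42.6593 intr=33.1807 cont=32.5299 V=33.1807[EX]; j=1 S=55.3679 intr=20.4721 cont=19.8213 V=20.4721[EX]; j=2 S=71.8626 intr=3.9774 cont=6.3191 V=6.3191[hold]; j=3 S=93.2711 intr=0.0000 cont=0.0000 V=0.0000[hold]; j=4 S=121.0574 intr=0.0000 cont=0.0000 V=0.0000[hold]; j=5 S=157.1215 intr=0.0000 cont=0.0000 V=0.0000[hold]  S*(5)=55.3679
k=4: j=0 S=48.6000 intr=27.2400 cont=26.5893 V=27.2400[EX]; j=1 S=63.0784 intr=12.7616 cont=13.2730 V=13.2730[hold]; j=2 S=81.8700 intr=0.0000 cont=3.1290 V=3.1290[hold]; j=3 S=106.2598 intr=0.0000 cont=0.0000 V=0.0000[hold]; j=4 S=137.9156 intr=0.0000 cont=0.0000 V=0.0000[hold]  S*(4)=48.6000
k=3: j=0 S=55.3679 intr=20.4721 cont=20.0751 V=20.4721[EX]; j=1 S=71.8626 intr=3.9774 cont=8.1251 V=8.1251[hold]; j=2 S=93.2711 intr=0.0000 cont=1.5494 V=1.5494[hold]; j=3 S=121.0574 intr=0.0000 cont=0.0000 V=0.0000[hold]  S*(3)=55.3679
k=2: j=0 S=63.0784 intr=12.7616 cont=14.1692 V=14.1692[hold]; j=1 S=81.8700 intr=0.0000 cont=4.7922 V=4.7922[hold]; j=2 S=106.2598 intr=0.0000 cont=0.7672 V=0.7672[hold]  S*(2)=-
k=1: j=0 S=71.8626 intr=3.9774 cont=9.3942 V=9.3942[hold]; j=1 S=93.2711 intr=0.0000 cont=2.7536 V=2.7536[hold]  S*(1)=-
k=0: j=0 S=81.8700 intr=0.0000 cont=6.0182 V=6.0182[hold]  S*(0)=-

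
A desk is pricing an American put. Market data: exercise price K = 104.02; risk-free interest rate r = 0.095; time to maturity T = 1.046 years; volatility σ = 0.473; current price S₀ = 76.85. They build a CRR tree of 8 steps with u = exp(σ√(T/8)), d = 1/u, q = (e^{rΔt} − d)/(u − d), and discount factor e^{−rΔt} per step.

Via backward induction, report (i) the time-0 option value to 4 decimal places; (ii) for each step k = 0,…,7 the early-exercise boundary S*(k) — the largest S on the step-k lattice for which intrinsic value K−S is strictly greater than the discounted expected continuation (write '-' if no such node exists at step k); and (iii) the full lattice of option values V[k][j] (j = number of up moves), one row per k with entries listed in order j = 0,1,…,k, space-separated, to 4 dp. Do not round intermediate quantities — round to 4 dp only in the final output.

price = 29.5804
boundary = - 64.7686 54.5866 64.7686 54.5866 64.7686 76.8500 64.7686
tree:
29.5804
39.2514 20.4118
49.4334 28.8252 12.3005
58.0148 39.2514 18.8631 5.8821
65.2472 49.4334 27.8675 10.1066 1.6987
71.3425 58.0148 39.2514 16.8989 3.3971 0.0000
76.4796 65.2472 49.4334 27.1700 6.7937 0.0000 0.0000
80.8092 71.3425 58.0148 39.2514 13.5862 0.0000 0.0000 0.0000
84.4581 76.4796 65.2472 49.4334 27.1700 0.0000 0.0000 0.0000 0.0000

Δt=0.13075  u=1.18653  d=0.84279  q=0.49371  discount=0.98766
step 8 (expiry): payoffs max(K−S,0) = 84.4581 76.4796 65.2472 49.4334 27.1700 0.0000 0.0000 0.0000 0.0000
step 7: (k=7,j=0): S=23.2108, (K−S)⁺=80.8092, hold=79.5251 ⇒ V=80.8092 exercise | (k=7,j=1): S=32.6775, (K−S)⁺=71.3425, hold=70.0584 ⇒ V=71.3425 exercise | (k=7,j=2): S=46.0052, (K−S)⁺=58.0148, hold=56.7308 ⇒ V=58.0148 exercise | (k=7,j=3): S=64.7686, (K−S)⁺=39.2514, hold=37.9673 ⇒ V=39.2514 exercise | (k=7,j=4): S=91.1849, (K−S)⁺=12.8351, hold=13.5862 ⇒ V=13.5862 continue | (k=7,j=5): S=128.3752, (K−S)⁺=0.0000, hold=0.0000 ⇒ V=0.0000 continue | (k=7,j=6): S=180.7337, (K−S)⁺=0.0000, hold=0.0000 ⇒ V=0.0000 continue | (k=7,j=7): S=254.4469, (K−S)⁺=0.0000, hold=0.0000 ⇒ V=0.0000 continue  boundary S*=64.7686
step 6: (k=6,j=0): S=27.5404, (K−S)⁺=76.4796, hold=75.1956 ⇒ V=76.4796 exercise | (k=6,j=1): S=38.7728, (K−S)⁺=65.2472, hold=63.9631 ⇒ V=65.2472 exercise | (k=6,j=2): S=54.5866, (K−S)⁺=49.4334, hold=48.1494 ⇒ V=49.4334 exercise | (k=6,j=3): S=76.8500, (K−S)⁺=27.1700, hold=26.2522 ⇒ V=27.1700 exercise | (k=6,j=4): S=108.1937, (K−S)⁺=0.0000, hold=6.7937 ⇒ V=6.7937 continue | (k=6,j=5): S=152.3211, (K−S)⁺=0.0000, hold=0.0000 ⇒ V=0.0000 continue | (k=6,j=6): S=214.4461, (K−S)⁺=0.0000, hold=0.0000 ⇒ V=0.0000 continue  boundary S*=76.8500
step 5: (k=5,j=0): S=32.6775, (K−S)⁺=71.3425, hold=70.0584 ⇒ V=71.3425 exercise | (k=5,j=1): S=46.0052, (K−S)⁺=58.0148, hold=56.7308 ⇒ V=58.0148 exercise | (k=5,j=2): S=64.7686, (K−S)⁺=39.2514, hold=37.9673 ⇒ V=39.2514 exercise | (k=5,j=3): S=91.1849, (K−S)⁺=12.8351, hold=16.8989 ⇒ V=16.8989 continue | (k=5,j=4): S=128.3752, (K−S)⁺=0.0000, hold=3.3971 ⇒ V=3.3971 continue | (k=5,j=5): S=180.7337, (K−S)⁺=0.0000, hold=0.0000 ⇒ V=0.0000 continue  boundary S*=64.7686
step 4: (k=4,j=0): S=38.7728, (K−S)⁺=65.2472, hold=63.9631 ⇒ V=65.2472 exercise | (k=4,j=1): S=54.5866, (K−S)⁺=49.4334, hold=48.1494 ⇒ V=49.4334 exercise | (k=4,j=2): S=76.8500, (K−S)⁺=27.1700, hold=27.8675 ⇒ V=27.8675 continue | (k=4,j=3): S=108.1937, (K−S)⁺=0.0000, hold=10.1066 ⇒ V=10.1066 continue | (k=4,j=4): S=152.3211, (K−S)⁺=0.0000, hold=1.6987 ⇒ V=1.6987 continue  boundary S*=54.5866
step 3: (k=3,j=0): S=46.0052, (K−S)⁺=58.0148, hold=56.7308 ⇒ V=58.0148 exercise | (k=3,j=1): S=64.7686, (K−S)⁺=39.2514, hold=38.3074 ⇒ V=39.2514 exercise | (k=3,j=2): S=91.1849, (K−S)⁺=12.8351, hold=18.8631 ⇒ V=18.8631 continue | (k=3,j=3): S=128.3752, (K−S)⁺=0.0000, hold=5.8821 ⇒ V=5.8821 continue  boundary S*=64.7686
step 2: (k=2,j=0): S=54.5866, (K−S)⁺=49.4334, hold=48.1494 ⇒ V=49.4334 exercise | (k=2,j=1): S=76.8500, (K−S)⁺=27.1700, hold=28.8252 ⇒ V=28.8252 continue | (k=2,j=2): S=108.1937, (K−S)⁺=0.0000, hold=12.3005 ⇒ V=12.3005 continue  boundary S*=54.5866
step 1: (k=1,j=0): S=64.7686, (K−S)⁺=39.2514, hold=38.7744 ⇒ V=39.2514 exercise | (k=1,j=1): S=91.1849, (K−S)⁺=12.8351, hold=20.4118 ⇒ V=20.4118 continue  boundary S*=64.7686
step 0: (k=0,j=0): S=76.8500, (K−S)⁺=27.1700, hold=29.5804 ⇒ V=29.5804 continue  boundary S*=-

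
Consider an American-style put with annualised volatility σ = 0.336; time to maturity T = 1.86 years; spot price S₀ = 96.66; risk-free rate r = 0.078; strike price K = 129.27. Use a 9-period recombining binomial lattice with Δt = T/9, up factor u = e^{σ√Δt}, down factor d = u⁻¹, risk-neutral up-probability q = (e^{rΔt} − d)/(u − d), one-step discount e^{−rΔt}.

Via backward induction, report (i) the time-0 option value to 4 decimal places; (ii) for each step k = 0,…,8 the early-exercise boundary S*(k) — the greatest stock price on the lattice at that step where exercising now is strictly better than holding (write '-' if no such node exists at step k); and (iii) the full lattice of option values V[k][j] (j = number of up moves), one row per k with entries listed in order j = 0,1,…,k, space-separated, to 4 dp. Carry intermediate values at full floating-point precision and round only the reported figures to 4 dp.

price = 34.0097
boundary = - 82.9678 71.2151 82.9678 71.2151 82.9678 96.6600 82.9678 96.6600
tree:
34.0097
46.3022 23.5008
58.0549 33.4836 14.8366
68.1428 46.3022 22.4625 8.1196
76.8017 58.0549 32.8849 13.3514 3.4465
84.2340 68.1428 46.3022 21.2807 6.3017 0.8650
90.6135 76.8017 58.0549 32.6100 11.2776 1.8121 0.0000
96.0894 84.2340 68.1428 46.3022 19.5958 3.7960 0.0000 0.0000
100.7895 90.6135 76.8017 58.0549 32.6100 7.9520 0.0000 0.0000 0.0000
104.8239 96.0894 84.2340 68.1428 46.3022 16.6581 0.0000 0.0000 0.0000 0.0000

params: Δt=0.20667 u=1.16503 d=0.85835 q=0.51488 e^(-rΔt)=0.98401
t_9 payoffs: 104.8239 96.0894 84.2340 68.1428 46.3022 16.6581 0.0000 0.0000 0.0000 0.0000
t_8: node(8,0) S=28.4805 payoff=100.7895 vs cont=98.7224 → 100.7895 [stop]  node(8,1) S=38.6565 payoff=90.6135 vs cont=88.5464 → 90.6135 [stop]  node(8,2) S=52.4683 payoff=76.8017 vs cont=74.7346 → 76.8017 [stop]  node(8,3) S=71.2151 payoff=58.0549 vs cont=55.9878 → 58.0549 [stop]  node(8,4) S=96.6600 payoff=32.6100 vs cont=30.5429 → 32.6100 [stop]  node(8,5) S=131.1963 payoff=0.0000 vs cont=7.9520 → 7.9520 [wait]  node(8,6) S=178.0724 payoff=0.0000 vs cont=0.0000 → 0.0000 [wait]  node(8,7) S=241.6971 payoff=0.0000 vs cont=0.0000 → 0.0000 [wait]  node(8,8) S=328.0548 payoff=0.0000 vs cont=0.0000 → 0.0000 [wait]  ⇒ S*(8)=96.6600
t_7: node(7,0) S=33.1806 payoff=96.0894 vs cont=94.0222 → 96.0894 [stop]  node(7,1) S=45.0360 payoff=84.2340 vs cont=82.1669 → 84.2340 [stop]  node(7,2) S=61.1272 payoff=68.1428 vs cont=66.0757 → 68.1428 [stop]  node(7,3) S=82.9678 payoff=46.3022 vs cont=44.2351 → 46.3022 [stop]  node(7,4) S=112.6119 payoff=16.6581 vs cont=19.5958 → 19.5958 [wait]  node(7,5) S=152.8478 payoff=0.0000 vs cont=3.7960 → 3.7960 [wait]  node(7,6) S=207.4599 payoff=0.0000 vs cont=0.0000 → 0.0000 [wait]  node(7,7) S=281.5846 payoff=0.0000 vs cont=0.0000 → 0.0000 [wait]  ⇒ S*(7)=82.9678
t_6: node(6,0) S=38.6565 payoff=90.6135 vs cont=88.5464 → 90.6135 [stop]  node(6,1) S=52.4683 payoff=76.8017 vs cont=74.7346 → 76.8017 [stop]  node(6,2) S=71.2151 payoff=58.0549 vs cont=55.9878 → 58.0549 [stop]  node(6,3) S=96.6600 payoff=32.6100 vs cont=32.0312 → 32.6100 [stop]  node(6,4) S=131.1963 payoff=0.0000 vs cont=11.2776 → 11.2776 [wait]  node(6,5) S=178.0724 payoff=0.0000 vs cont=1.8121 → 1.8121 [wait]  node(6,6) S=241.6971 payoff=0.0000 vs cont=0.0000 → 0.0000 [wait]  ⇒ S*(6)=96.6600
t_5: node(5,0) S=45.0360 payoff=84.2340 vs cont=82.1669 → 84.2340 [stop]  node(5,1) S=61.1272 payoff=68.1428 vs cont=66.0757 → 68.1428 [stop]  node(5,2) S=82.9678 payoff=46.3022 vs cont=44.2351 → 46.3022 [stop]  node(5,3) S=112.6119 payoff=16.6581 vs cont=21.2807 → 21.2807 [wait]  node(5,4) S=152.8478 payoff=0.0000 vs cont=6.3017 → 6.3017 [wait]  node(5,5) S=207.4599 payoff=0.0000 vs cont=0.8650 → 0.8650 [wait]  ⇒ S*(5)=82.9678
t_4: node(4,0) S=52.4683 payoff=76.8017 vs cont=74.7346 → 76.8017 [stop]  node(4,1) S=71.2151 payoff=58.0549 vs cont=55.9878 → 58.0549 [stop]  node(4,2) S=96.6600 payoff=32.6100 vs cont=32.8849 → 32.8849 [wait]  node(4,3) S=131.1963 payoff=0.0000 vs cont=13.3514 → 13.3514 [wait]  node(4,4) S=178.0724 payoff=0.0000 vs cont=3.4465 → 3.4465 [wait]  ⇒ S*(4)=71.2151
t_3: node(3,0) S=61.1272 payoff=68.1428 vs cont=66.0757 → 68.1428 [stop]  node(3,1) S=82.9678 payoff=46.3022 vs cont=44.3744 → 46.3022 [stop]  node(3,2) S=112.6119 payoff=16.6581 vs cont=22.4625 → 22.4625 [wait]  node(3,3) S=152.8478 payoff=0.0000 vs cont=8.1196 → 8.1196 [wait]  ⇒ S*(3)=82.9678
t_2: node(2,0) S=71.2151 payoff=58.0549 vs cont=55.9878 → 58.0549 [stop]  node(2,1) S=96.6600 payoff=32.6100 vs cont=33.4836 → 33.4836 [wait]  node(2,2) S=131.1963 payoff=0.0000 vs cont=14.8366 → 14.8366 [wait]  ⇒ S*(2)=71.2151
t_1: node(1,0) S=82.9678 payoff=46.3022 vs cont=44.6777 → 46.3022 [stop]  node(1,1) S=112.6119 payoff=16.6581 vs cont=23.5008 → 23.5008 [wait]  ⇒ S*(1)=82.9678
t_0: node(0,0) S=96.6600 payoff=32.6100 vs cont=34.0097 → 34.0097 [wait]  ⇒ S*(0)=-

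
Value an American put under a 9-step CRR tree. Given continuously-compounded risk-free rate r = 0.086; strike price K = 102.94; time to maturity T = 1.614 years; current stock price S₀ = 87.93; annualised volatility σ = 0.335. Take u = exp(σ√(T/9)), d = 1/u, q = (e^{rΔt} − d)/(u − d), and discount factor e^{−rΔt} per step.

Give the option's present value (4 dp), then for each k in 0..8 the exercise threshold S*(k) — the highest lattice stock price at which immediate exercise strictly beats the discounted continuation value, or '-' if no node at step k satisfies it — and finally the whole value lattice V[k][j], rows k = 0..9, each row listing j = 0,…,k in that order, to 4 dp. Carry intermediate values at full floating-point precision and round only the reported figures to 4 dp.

Δt=0.17933, u=1.15242, d=0.86774, q=0.51919, disc=e^(-rΔt)=0.98470
k=9 terminal: V=max(K-S,0) → 78.4135 70.3669 59.6805 45.4882 26.6398 1.6076 0.0000 0.0000 0.0000 0.0000
k=8: j=0 S=28.2649 intr=74.6751 cont=73.0997 V=74.6751[EX]; j=1 S=37.5379 intr=65.4021 cont=63.8267 V=65.4021[EX]; j=2 S=49.8531 intr=53.0869 cont=51.5115 V=53.0869[EX]; j=3 S=66.2086 intr=36.7314 cont=35.1559 V=36.7314[EX]; j=4 S=87.9300 intr=15.0100 cont=13.4346 V=15.0100[EX]; j=5 S=116.7776 intr=0.0000 cont=0.7611 V=0.7611[hold]; j=6 S=155.0893 intr=0.0000 cont=0.0000 V=0.0000[hold]; j=7 S=205.9701 intr=0.0000 cont=0.0000 V=0.0000[hold]; j=8 S=273.5436 intr=0.0000 cont=0.0000 V=0.0000[hold]  S*(8)=87.9300
k=7: j=0 S=32.5731 intr=70.3669 cont=68.7915 V=70.3669[EX]; j=1 S=43.2595 intr=59.6805 cont=58.1051 V=59.6805[EX]; j=2 S=57.4518 intr=45.4882 cont=43.9128 V=45.4882[EX]; j=3 S=76.3002 intr=26.6398 cont=25.0643 V=26.6398[EX]; j=4 S=101.3324 intr=1.6076 cont=7.4957 V=7.4957[hold]; j=5 S=134.5769 intr=0.0000 cont=0.3604 V=0.3604[hold]; j=6 S=178.7282 intr=0.0000 cont=0.0000 V=0.0000[hold]; j=7 S=237.3643 intr=0.0000 cont=0.0000 V=0.0000[hold]  S*(7)=76.3002
k=6: j=0 S=37.5379 intr=65.4021 cont=63.8267 V=65.4021[EX]; j=1 S=49.8531 intr=53.0869 cont=51.5115 V=53.0869[EX]; j=2 S=66.2086 intr=36.7314 cont=35.1559 V=36.7314[EX]; j=3 S=87.9300 intr=15.0100 cont=16.4448 V=16.4448[hold]; j=4 S=116.7776 intr=0.0000 cont=3.7331 V=3.7331[hold]; j=5 S=155.0893 intr=0.0000 cont=0.1706 V=0.1706[hold]; j=6 S=205.9701 intr=0.0000 cont=0.0000 V=0.0000[hold]  S*(6)=66.2086
k=5: j=0 S=43.2595 intr=59.6805 cont=58.1051 V=59.6805[EX]; j=1 S=57.4518 intr=45.4882 cont=43.9128 V=45.4882[EX]; j=2 S=76.3002 intr=26.6398 cont=25.7979 V=26.6398[EX]; j=3 S=101.3324 intr=1.6076 cont=9.6943 V=9.6943[hold]; j=4 S=134.5769 intr=0.0000 cont=1.8547 V=1.8547[hold]; j=5 S=178.7282 intr=0.0000 cont=0.0808 V=0.0808[hold]  S*(5)=76.3002
k=4: j=0 S=49.8531 intr=53.0869 cont=51.5115 V=53.0869[EX]; j=1 S=66.2086 intr=36.7314 cont=35.1559 V=36.7314[EX]; j=2 S=87.9300 intr=15.0100 cont=17.5689 V=17.5689[hold]; j=3 S=116.7776 intr=0.0000 cont=5.5380 V=5.5380[hold]; j=4 S=155.0893 intr=0.0000 cont=0.9194 V=0.9194[hold]  S*(4)=66.2086
k=3: j=0 S=57.4518 intr=45.4882 cont=43.9128 V=45.4882[EX]; j=1 S=76.3002 intr=26.6398 cont=26.3725 V=26.6398[EX]; j=2 S=101.3324 intr=1.6076 cont=11.1493 V=11.1493[hold]; j=3 S=134.5769 intr=0.0000 cont=3.0920 V=3.0920[hold]  S*(3)=76.3002
k=2: j=0 S=66.2086 intr=36.7314 cont=35.1559 V=36.7314[EX]; j=1 S=87.9300 intr=15.0100 cont=18.3127 V=18.3127[hold]; j=2 S=116.7776 intr=0.0000 cont=6.8594 V=6.8594[hold]  S*(2)=66.2086
k=1: j=0 S=76.3002 intr=26.6398 cont=26.7528 V=26.7528[hold]; j=1 S=101.3324 intr=1.6076 cont=12.1770 V=12.1770[hold]  S*(1)=-
k=0: j=0 S=87.9300 intr=15.0100 cont=18.8916 V=18.8916[hold]  S*(0)=-

price = 18.8916
boundary = - - 66.2086 76.3002 66.2086 76.3002 66.2086 76.3002 87.9300
tree:
18.8916
26.7528 12.1770
36.7314 18.3127 6.8594
45.4882 26.6398 11.1493 3.0920
53.0869 36.7314 17.5689 5.5380 0.9194
59.6805 45.4882 26.6398 9.6943 1.8547 0.0808
65.4021 53.0869 36.7314 16.4448 3.7331 0.1706 0.0000
70.3669 59.6805 45.4882 26.6398 7.4957 0.3604 0.0000 0.0000
74.6751 65.4021 53.0869 36.7314 15.0100 0.7611 0.0000 0.0000 0.0000
78.4135 70.3669 59.6805 45.4882 26.6398 1.6076 0.0000 0.0000 0.0000 0.0000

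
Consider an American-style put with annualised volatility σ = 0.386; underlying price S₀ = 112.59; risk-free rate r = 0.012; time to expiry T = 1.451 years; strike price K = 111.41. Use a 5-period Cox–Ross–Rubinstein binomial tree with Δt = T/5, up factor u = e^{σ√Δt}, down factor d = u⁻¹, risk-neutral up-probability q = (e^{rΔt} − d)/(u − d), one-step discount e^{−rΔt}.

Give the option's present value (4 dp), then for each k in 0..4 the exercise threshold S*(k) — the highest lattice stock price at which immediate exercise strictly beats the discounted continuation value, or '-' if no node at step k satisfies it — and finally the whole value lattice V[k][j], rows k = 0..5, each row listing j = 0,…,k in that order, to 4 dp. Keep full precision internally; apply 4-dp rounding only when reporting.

price = 20.0996
boundary = - - - 60.3364 74.2825
tree:
20.0996
28.5237 10.2247
39.0454 16.2162 3.1704
51.0736 25.0250 5.8539 0.0000
62.4014 37.1275 10.8089 0.0000 0.0000
71.6024 51.0736 19.9580 0.0000 0.0000 0.0000

params: Δt=0.29020 u=1.23114 d=0.81226 q=0.45653 e^(-rΔt)=0.99652
t_5 payoffs: 71.6024 51.0736 19.9580 0.0000 0.0000 0.0000
t_4: node(4,0) S=49.0086 payoff=62.4014 vs cont=62.0141 → 62.4014 [stop]  node(4,1) S=74.2825 payoff=37.1275 vs cont=36.7402 → 37.1275 [stop]  node(4,2) S=112.5900 payoff=0.0000 vs cont=10.8089 → 10.8089 [wait]  node(4,3) S=170.6528 payoff=0.0000 vs cont=0.0000 → 0.0000 [wait]  node(4,4) S=258.6586 payoff=0.0000 vs cont=0.0000 → 0.0000 [wait]  ⇒ S*(4)=74.2825
t_3: node(3,0) S=60.3364 payoff=51.0736 vs cont=50.6863 → 51.0736 [stop]  node(3,1) S=91.4520 payoff=19.9580 vs cont=25.0250 → 25.0250 [wait]  node(3,2) S=138.6138 payoff=0.0000 vs cont=5.8539 → 5.8539 [wait]  node(3,3) S=210.0971 payoff=0.0000 vs cont=0.0000 → 0.0000 [wait]  ⇒ S*(3)=60.3364
t_2: node(2,0) S=74.2825 payoff=37.1275 vs cont=39.0454 → 39.0454 [wait]  node(2,1) S=112.5900 payoff=0.0000 vs cont=16.2162 → 16.2162 [wait]  node(2,2) S=170.6528 payoff=0.0000 vs cont=3.1704 → 3.1704 [wait]  ⇒ S*(2)=-
t_1: node(1,0) S=91.4520 payoff=19.9580 vs cont=28.5237 → 28.5237 [wait]  node(1,1) S=138.6138 payoff=0.0000 vs cont=10.2247 → 10.2247 [wait]  ⇒ S*(1)=-
t_0: node(0,0) S=112.5900 payoff=0.0000 vs cont=20.0996 → 20.0996 [wait]  ⇒ S*(0)=-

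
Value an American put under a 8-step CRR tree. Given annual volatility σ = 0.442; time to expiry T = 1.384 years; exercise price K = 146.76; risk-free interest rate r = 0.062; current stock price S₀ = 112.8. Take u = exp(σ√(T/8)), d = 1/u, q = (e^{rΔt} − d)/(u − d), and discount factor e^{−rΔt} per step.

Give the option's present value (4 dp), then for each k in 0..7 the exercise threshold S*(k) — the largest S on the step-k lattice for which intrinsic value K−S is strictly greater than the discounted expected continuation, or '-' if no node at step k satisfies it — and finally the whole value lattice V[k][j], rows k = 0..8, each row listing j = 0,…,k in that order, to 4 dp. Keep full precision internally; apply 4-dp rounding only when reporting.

price = 41.1301
boundary = - - 78.0955 64.9807 78.0955 93.8572 78.0955 93.8572
tree:
41.1301
53.9755 28.3163
68.6645 39.4776 17.0171
81.7793 53.1297 25.7647 8.0458
92.6917 68.6645 37.7088 13.5717 2.3183
101.7716 81.7793 52.9028 22.3082 4.5355 0.0000
109.3266 92.6917 68.6645 35.3421 8.8731 0.0000 0.0000
115.6129 101.7716 81.7793 52.9028 17.3588 0.0000 0.0000 0.0000
120.8435 109.3266 92.6917 68.6645 33.9600 0.0000 0.0000 0.0000 0.0000

params: Δt=0.17300 u=1.20183 d=0.83207 q=0.48333 e^(-rΔt)=0.98933
t_8 payoffs: 120.8435 109.3266 92.6917 68.6645 33.9600 0.0000 0.0000 0.0000 0.0000
t_7: node(7,0) S=31.1471 payoff=115.6129 vs cont=114.0472 → 115.6129 [stop]  node(7,1) S=44.9884 payoff=101.7716 vs cont=100.2058 → 101.7716 [stop]  node(7,2) S=64.9807 payoff=81.7793 vs cont=80.2136 → 81.7793 [stop]  node(7,3) S=93.8572 payoff=52.9028 vs cont=51.3371 → 52.9028 [stop]  node(7,4) S=135.5660 payoff=11.1940 vs cont=17.3588 → 17.3588 [wait]  node(7,5) S=195.8097 payoff=0.0000 vs cont=0.0000 → 0.0000 [wait]  node(7,6) S=282.8248 payoff=0.0000 vs cont=0.0000 → 0.0000 [wait]  node(7,7) S=408.5082 payoff=0.0000 vs cont=0.0000 → 0.0000 [wait]  ⇒ S*(7)=93.8572
t_6: node(6,0) S=37.4334 payoff=109.3266 vs cont=107.7609 → 109.3266 [stop]  node(6,1) S=54.0683 payoff=92.6917 vs cont=91.1260 → 92.6917 [stop]  node(6,2) S=78.0955 payoff=68.6645 vs cont=67.0988 → 68.6645 [stop]  node(6,3) S=112.8000 payoff=33.9600 vs cont=35.3421 → 35.3421 [wait]  node(6,4) S=162.9268 payoff=0.0000 vs cont=8.8731 → 8.8731 [wait]  node(6,5) S=235.3292 payoff=0.0000 vs cont=0.0000 → 0.0000 [wait]  node(6,6) S=339.9062 payoff=0.0000 vs cont=0.0000 → 0.0000 [wait]  ⇒ S*(6)=78.0955
t_5: node(5,0) S=44.9884 payoff=101.7716 vs cont=100.2058 → 101.7716 [stop]  node(5,1) S=64.9807 payoff=81.7793 vs cont=80.2136 → 81.7793 [stop]  node(5,2) S=93.8572 payoff=52.9028 vs cont=51.9980 → 52.9028 [stop]  node(5,3) S=135.5660 payoff=11.1940 vs cont=22.3082 → 22.3082 [wait]  node(5,4) S=195.8097 payoff=0.0000 vs cont=4.5355 → 4.5355 [wait]  node(5,5) S=282.8248 payoff=0.0000 vs cont=0.0000 → 0.0000 [wait]  ⇒ S*(5)=93.8572
t_4: node(4,0) S=54.0683 payoff=92.6917 vs cont=91.1260 → 92.6917 [stop]  node(4,1) S=78.0955 payoff=68.6645 vs cont=67.0988 → 68.6645 [stop]  node(4,2) S=112.8000 payoff=33.9600 vs cont=37.7088 → 37.7088 [wait]  node(4,3) S=162.9268 payoff=0.0000 vs cont=13.5717 → 13.5717 [wait]  node(4,4) S=235.3292 payoff=0.0000 vs cont=2.3183 → 2.3183 [wait]  ⇒ S*(4)=78.0955
t_3: node(3,0) S=64.9807 payoff=81.7793 vs cont=80.2136 → 81.7793 [stop]  node(3,1) S=93.8572 payoff=52.9028 vs cont=53.1297 → 53.1297 [wait]  node(3,2) S=135.5660 payoff=11.1940 vs cont=25.7647 → 25.7647 [wait]  node(3,3) S=195.8097 payoff=0.0000 vs cont=8.0458 → 8.0458 [wait]  ⇒ S*(3)=64.9807
t_2: node(2,0) S=78.0955 payoff=68.6645 vs cont=67.2073 → 68.6645 [stop]  node(2,1) S=112.8000 payoff=33.9600 vs cont=39.4776 → 39.4776 [wait]  node(2,2) S=162.9268 payoff=0.0000 vs cont=17.0171 → 17.0171 [wait]  ⇒ S*(2)=78.0955
t_1: node(1,0) S=93.8572 payoff=52.9028 vs cont=53.9755 → 53.9755 [wait]  node(1,1) S=135.5660 payoff=11.1940 vs cont=28.3163 → 28.3163 [wait]  ⇒ S*(1)=-
t_0: node(0,0) S=112.8000 payoff=33.9600 vs cont=41.1301 → 41.1301 [wait]  ⇒ S*(0)=-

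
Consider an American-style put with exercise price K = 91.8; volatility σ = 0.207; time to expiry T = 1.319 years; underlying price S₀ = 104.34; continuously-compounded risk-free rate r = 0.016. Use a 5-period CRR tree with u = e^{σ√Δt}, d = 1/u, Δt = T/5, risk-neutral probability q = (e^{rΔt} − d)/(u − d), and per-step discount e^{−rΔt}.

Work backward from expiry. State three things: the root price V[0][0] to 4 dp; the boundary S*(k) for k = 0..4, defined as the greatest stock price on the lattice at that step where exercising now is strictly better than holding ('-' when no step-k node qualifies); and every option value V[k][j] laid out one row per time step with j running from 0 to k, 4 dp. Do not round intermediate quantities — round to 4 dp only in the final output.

price = 3.5733
boundary = - - - 75.8456 68.1957
tree:
3.5733
6.0752 1.0341
10.0453 2.0494 0.0000
15.9544 4.0618 0.0000 0.0000
23.6043 8.0500 0.0000 0.0000 0.0000
30.4826 15.9544 0.0000 0.0000 0.0000 0.0000

params: Δt=0.26380 u=1.11218 d=0.89914 q=0.49330 e^(-rΔt)=0.99579
t_5 payoffs: 30.4826 15.9544 0.0000 0.0000 0.0000 0.0000
t_4: node(4,0) S=68.1957 payoff=23.6043 vs cont=23.2176 → 23.6043 [stop]  node(4,1) S=84.3537 payoff=7.4463 vs cont=8.0500 → 8.0500 [wait]  node(4,2) S=104.3400 payoff=0.0000 vs cont=0.0000 → 0.0000 [wait]  node(4,3) S=129.0618 payoff=0.0000 vs cont=0.0000 → 0.0000 [wait]  node(4,4) S=159.6410 payoff=0.0000 vs cont=0.0000 → 0.0000 [wait]  ⇒ S*(4)=68.1957
t_3: node(3,0) S=75.8456 payoff=15.9544 vs cont=15.8643 → 15.9544 [stop]  node(3,1) S=93.8161 payoff=0.0000 vs cont=4.0618 → 4.0618 [wait]  node(3,2) S=116.0444 payoff=0.0000 vs cont=0.0000 → 0.0000 [wait]  node(3,3) S=143.5394 payoff=0.0000 vs cont=0.0000 → 0.0000 [wait]  ⇒ S*(3)=75.8456
t_2: node(2,0) S=84.3537 payoff=7.4463 vs cont=10.0453 → 10.0453 [wait]  node(2,1) S=104.3400 payoff=0.0000 vs cont=2.0494 → 2.0494 [wait]  node(2,2) S=129.0618 payoff=0.0000 vs cont=0.0000 → 0.0000 [wait]  ⇒ S*(2)=-
t_1: node(1,0) S=93.8161 payoff=0.0000 vs cont=6.0752 → 6.0752 [wait]  node(1,1) S=116.0444 payoff=0.0000 vs cont=1.0341 → 1.0341 [wait]  ⇒ S*(1)=-
t_0: node(0,0) S=104.3400 payoff=0.0000 vs cont=3.5733 → 3.5733 [wait]  ⇒ S*(0)=-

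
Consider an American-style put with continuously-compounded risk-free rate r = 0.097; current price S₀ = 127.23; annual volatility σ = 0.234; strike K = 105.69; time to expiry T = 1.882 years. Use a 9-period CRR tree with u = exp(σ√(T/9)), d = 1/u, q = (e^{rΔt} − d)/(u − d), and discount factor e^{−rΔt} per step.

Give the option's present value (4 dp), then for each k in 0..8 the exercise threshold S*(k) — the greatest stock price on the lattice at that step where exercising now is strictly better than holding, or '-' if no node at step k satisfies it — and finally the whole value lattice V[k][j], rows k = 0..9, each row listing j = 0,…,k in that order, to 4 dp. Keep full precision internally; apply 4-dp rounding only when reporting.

price = 2.6418
boundary = - - - - 82.9283 74.5128 82.9283 92.2942 82.9283
tree:
2.6418
4.7168 1.1642
8.2120 2.2375 0.3927
13.8927 4.2020 0.8290 0.0762
22.7617 7.6708 1.7241 0.1804 0.0000
31.1772 13.5148 3.5176 0.4269 0.0000 0.0000
38.7387 22.7617 6.9927 1.0103 0.0000 0.0000 0.0000
45.5328 31.1772 13.3958 2.3913 0.0000 0.0000 0.0000 0.0000
51.6375 38.7387 22.7617 5.6598 0.0000 0.0000 0.0000 0.0000 0.0000
57.1227 45.5328 31.1772 13.3958 0.0000 0.0000 0.0000 0.0000 0.0000 0.0000

Δt=0.20911, u=1.11294, d=0.89852, q=0.56884, disc=e^(-rΔt)=0.97992
k=9 terminal: V=max(K-S,0) → 57.1227 45.5328 31.1772 13.3958 0.0000 0.0000 0.0000 0.0000 0.0000 0.0000
k=8: j=0 S=54.0525 intr=51.6375 cont=49.5153 V=51.6375[EX]; j=1 S=66.9513 intr=38.7387 cont=36.6165 V=38.7387[EX]; j=2 S=82.9283 intr=22.7617 cont=20.6395 V=22.7617[EX]; j=3 S=102.7179 intr=2.9721 cont=5.6598 V=5.6598[hold]; j=4 S=127.2300 intr=0.0000 cont=0.0000 V=0.0000[hold]; j=5 S=157.5916 intr=0.0000 cont=0.0000 V=0.0000[hold]; j=6 S=195.1985 intr=0.0000 cont=0.0000 V=0.0000[hold]; j=7 S=241.7797 intr=0.0000 cont=0.0000 V=0.0000[hold]; j=8 S=299.4769 intr=0.0000 cont=0.0000 V=0.0000[hold]  S*(8)=82.9283
k=7: j=0 S=60.1572 intr=45.5328 cont=43.4106 V=45.5328[EX]; j=1 S=74.5128 intr=31.1772 cont=29.0550 V=31.1772[EX]; j=2 S=92.2942 intr=13.3958 cont=12.7718 V=13.3958[EX]; j=3 S=114.3188 intr=0.0000 cont=2.3913 V=2.3913[hold]; j=4 S=141.5993 intr=0.0000 cont=0.0000 V=0.0000[hold]; j=5 S=175.3899 intr=0.0000 cont=0.0000 V=0.0000[hold]; j=6 S=217.2442 intr=0.0000 cont=0.0000 V=0.0000[hold]; j=7 S=269.0863 intr=0.0000 cont=0.0000 V=0.0000[hold]  S*(7)=92.2942
k=6: j=0 S=66.9513 intr=38.7387 cont=36.6165 V=38.7387[EX]; j=1 S=82.9283 intr=22.7617 cont=20.6395 V=22.7617[EX]; j=2 S=102.7179 intr=2.9721 cont=6.9927 V=6.9927[hold]; j=3 S=127.2300 intr=0.0000 cont=1.0103 V=1.0103[hold]; j=4 S=157.5916 intr=0.0000 cont=0.0000 V=0.0000[hold]; j=5 S=195.1985 intr=0.0000 cont=0.0000 V=0.0000[hold]; j=6 S=241.7797 intr=0.0000 cont=0.0000 V=0.0000[hold]  S*(6)=82.9283
k=5: j=0 S=74.5128 intr=31.1772 cont=29.0550 V=31.1772[EX]; j=1 S=92.2942 intr=13.3958 cont=13.5148 V=13.5148[hold]; j=2 S=114.3188 intr=0.0000 cont=3.5176 V=3.5176[hold]; j=3 S=141.5993 intr=0.0000 cont=0.4269 V=0.4269[hold]; j=4 S=175.3899 intr=0.0000 cont=0.0000 V=0.0000[hold]; j=5 S=217.2442 intr=0.0000 cont=0.0000 V=0.0000[hold]  S*(5)=74.5128
k=4: j=0 S=82.9283 intr=22.7617 cont=20.7058 V=22.7617[EX]; j=1 S=102.7179 intr=2.9721 cont=7.6708 V=7.6708[hold]; j=2 S=127.2300 intr=0.0000 cont=1.7241 V=1.7241[hold]; j=3 S=157.5916 intr=0.0000 cont=0.1804 V=0.1804[hold]; j=4 S=195.1985 intr=0.0000 cont=0.0000 V=0.0000[hold]  S*(4)=82.9283
k=3: j=0 S=92.2942 intr=13.3958 cont=13.8927 V=13.8927[hold]; j=1 S=114.3188 intr=0.0000 cont=4.2020 V=4.2020[hold]; j=2 S=141.5993 intr=0.0000 cont=0.8290 V=0.8290[hold]; j=3 S=175.3899 intr=0.0000 cont=0.0762 V=0.0762[hold]  S*(3)=-
k=2: j=0 S=102.7179 intr=2.9721 cont=8.2120 V=8.2120[hold]; j=1 S=127.2300 intr=0.0000 cont=2.2375 V=2.2375[hold]; j=2 S=157.5916 intr=0.0000 cont=0.3927 V=0.3927[hold]  S*(2)=-
k=1: j=0 S=114.3188 intr=0.0000 cont=4.7168 V=4.7168[hold]; j=1 S=141.5993 intr=0.0000 cont=1.1642 V=1.1642[hold]  S*(1)=-
k=0: j=0 S=127.2300 intr=0.0000 cont=2.6418 V=2.6418[hold]  S*(0)=-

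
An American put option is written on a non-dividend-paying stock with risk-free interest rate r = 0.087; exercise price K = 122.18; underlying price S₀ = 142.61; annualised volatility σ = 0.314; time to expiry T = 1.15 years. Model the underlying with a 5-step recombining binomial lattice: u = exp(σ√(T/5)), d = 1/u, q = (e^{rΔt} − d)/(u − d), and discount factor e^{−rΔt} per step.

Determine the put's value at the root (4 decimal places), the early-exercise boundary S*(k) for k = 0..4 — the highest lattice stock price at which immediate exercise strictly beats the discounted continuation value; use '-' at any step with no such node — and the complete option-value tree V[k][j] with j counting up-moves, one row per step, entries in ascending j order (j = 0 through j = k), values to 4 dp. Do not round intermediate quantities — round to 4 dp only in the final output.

price = 5.6314
boundary = - - - 90.7716 105.5237
tree:
5.6314
10.3656 1.6361
18.4787 3.5459 0.0000
31.4084 7.6851 0.0000 0.0000
44.0982 16.6563 0.0000 0.0000 0.0000
55.0139 31.4084 0.0000 0.0000 0.0000 0.0000

Δt=0.23000  u=1.16252  d=0.86020  q=0.52928  discount=0.98019
step 5 (expiry): payoffs max(K−S,0) = 55.0139 31.4084 0.0000 0.0000 0.0000 0.0000
step 4: (k=4,j=0): S=78.0818, (K−S)⁺=44.0982, hold=41.6777 ⇒ V=44.0982 exercise | (k=4,j=1): S=105.5237, (K−S)⁺=16.6563, hold=14.4917 ⇒ V=16.6563 exercise | (k=4,j=2): S=142.6100, (K−S)⁺=0.0000, hold=0.0000 ⇒ V=0.0000 continue | (k=4,j=3): S=192.7303, (K−S)⁺=0.0000, hold=0.0000 ⇒ V=0.0000 continue | (k=4,j=4): S=260.4654, (K−S)⁺=0.0000, hold=0.0000 ⇒ V=0.0000 continue  boundary S*=105.5237
step 3: (k=3,j=0): S=90.7716, (K−S)⁺=31.4084, hold=28.9879 ⇒ V=31.4084 exercise | (k=3,j=1): S=122.6733, (K−S)⁺=0.0000, hold=7.6851 ⇒ V=7.6851 continue | (k=3,j=2): S=165.7868, (K−S)⁺=0.0000, hold=0.0000 ⇒ V=0.0000 continue | (k=3,j=3): S=224.0526, (K−S)⁺=0.0000, hold=0.0000 ⇒ V=0.0000 continue  boundary S*=90.7716
step 2: (k=2,j=0): S=105.5237, (K−S)⁺=16.6563, hold=18.4787 ⇒ V=18.4787 continue | (k=2,j=1): S=142.6100, (K−S)⁺=0.0000, hold=3.5459 ⇒ V=3.5459 continue | (k=2,j=2): S=192.7303, (K−S)⁺=0.0000, hold=0.0000 ⇒ V=0.0000 continue  boundary S*=-
step 1: (k=1,j=0): S=122.6733, (K−S)⁺=0.0000, hold=10.3656 ⇒ V=10.3656 continue | (k=1,j=1): S=165.7868, (K−S)⁺=0.0000, hold=1.6361 ⇒ V=1.6361 continue  boundary S*=-
step 0: (k=0,j=0): S=142.6100, (K−S)⁺=0.0000, hold=5.6314 ⇒ V=5.6314 continue  boundary S*=-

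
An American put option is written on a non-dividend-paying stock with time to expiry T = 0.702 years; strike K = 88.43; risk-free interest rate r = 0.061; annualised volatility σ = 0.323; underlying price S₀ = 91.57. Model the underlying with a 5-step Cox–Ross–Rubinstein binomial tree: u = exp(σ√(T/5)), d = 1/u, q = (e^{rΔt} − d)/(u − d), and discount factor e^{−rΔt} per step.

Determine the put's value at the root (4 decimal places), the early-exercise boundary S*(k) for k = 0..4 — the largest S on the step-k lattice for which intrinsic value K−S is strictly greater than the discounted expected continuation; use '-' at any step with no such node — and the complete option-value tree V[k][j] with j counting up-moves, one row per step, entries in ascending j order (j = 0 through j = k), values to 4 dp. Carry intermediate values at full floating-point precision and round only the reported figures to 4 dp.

price = 7.1529
boundary = - - - 63.6895 71.8836
tree:
7.1529
11.2648 3.2480
17.1008 5.7413 0.8615
24.7405 9.9103 1.7562 0.0000
32.0005 16.5464 3.5801 0.0000 0.0000
38.4330 24.7405 7.2981 0.0000 0.0000 0.0000

Δt=0.14040, u=1.12866, d=0.88601, q=0.50523, disc=e^(-rΔt)=0.99147
k=5 terminal: V=max(K-S,0) → 38.4330 24.7405 7.2981 0.0000 0.0000 0.0000
k=4: j=0 S=56.4295 intr=32.0005 cont=31.2464 V=32.0005[EX]; j=1 S=71.8836 intr=16.5464 cont=15.7923 V=16.5464[EX]; j=2 S=91.5700 intr=0.0000 cont=3.5801 V=3.5801[hold]; j=3 S=116.6479 intr=0.0000 cont=0.0000 V=0.0000[hold]; j=4 S=148.5937 intr=0.0000 cont=0.0000 V=0.0000[hold]  S*(4)=71.8836
k=3: j=0 S=63.6895 intr=24.7405 cont=23.9864 V=24.7405[EX]; j=1 S=81.1319 intr=7.2981 cont=9.9103 V=9.9103[hold]; j=2 S=103.3511 intr=0.0000 cont=1.7562 V=1.7562[hold]; j=3 S=131.6554 intr=0.0000 cont=0.0000 V=0.0000[hold]  S*(3)=63.6895
k=2: j=0 S=71.8836 intr=16.5464 cont=17.1008 V=17.1008[hold]; j=1 S=91.5700 intr=0.0000 cont=5.7413 V=5.7413[hold]; j=2 S=116.6479 intr=0.0000 cont=0.8615 V=0.8615[hold]  S*(2)=-
k=1: j=0 S=81.1319 intr=7.2981 cont=11.2648 V=11.2648[hold]; j=1 S=103.3511 intr=0.0000 cont=3.2480 V=3.2480[hold]  S*(1)=-
k=0: j=0 S=91.5700 intr=0.0000 cont=7.1529 V=7.1529[hold]  S*(0)=-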